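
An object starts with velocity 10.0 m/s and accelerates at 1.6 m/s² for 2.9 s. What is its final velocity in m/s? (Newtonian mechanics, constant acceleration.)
v = v₀ + at = 14.64 m/s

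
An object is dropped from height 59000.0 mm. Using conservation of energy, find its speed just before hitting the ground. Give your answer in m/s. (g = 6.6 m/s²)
mgh = ½mv² → v = √(2gh) = √(2×6.6×59) = 27.91 m/s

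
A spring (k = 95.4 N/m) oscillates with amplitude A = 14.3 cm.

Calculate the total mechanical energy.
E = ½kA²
E = ½kA² = ½×95.4×(0.143)² = 0.9754 J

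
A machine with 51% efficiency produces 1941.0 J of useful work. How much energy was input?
W_in = W_out/η = 1941.0/0.51 = 3805.9 J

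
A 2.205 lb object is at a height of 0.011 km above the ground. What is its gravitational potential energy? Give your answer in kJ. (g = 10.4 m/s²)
PE = mgh = 1 kg × 10.4 m/s² × 11 m = 114.4 J = 0.1144 kJ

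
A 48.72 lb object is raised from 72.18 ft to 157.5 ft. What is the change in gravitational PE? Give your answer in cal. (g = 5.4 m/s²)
ΔPE = mg(h₂ − h₁) = 22.1 kg × 5.4 m/s² × (48.01 − 22) m = 3103 J = 741.7 cal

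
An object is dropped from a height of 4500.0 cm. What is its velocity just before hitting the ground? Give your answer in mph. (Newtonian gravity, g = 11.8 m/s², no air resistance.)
v = √(2gh) (with unit conversion) = 72.9 mph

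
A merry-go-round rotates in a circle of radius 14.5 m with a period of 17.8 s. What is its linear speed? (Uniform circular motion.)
v = 2πr/T = 2π×14.5/17.8 = 5.12 m/s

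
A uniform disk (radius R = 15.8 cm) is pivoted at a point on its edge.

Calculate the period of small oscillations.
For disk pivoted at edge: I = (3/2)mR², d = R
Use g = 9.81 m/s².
I/m = (3/2)R² = 0.03745 m²; d = R = 0.158 m
T = 2π√((3/2)R²/(gR)) = 2π√(3R/(2g)) = 0.9766 s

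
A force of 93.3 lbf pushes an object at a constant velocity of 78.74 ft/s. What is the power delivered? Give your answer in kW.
P = Fv = 415 N × 24 m/s = 9960 W = 9.96 kW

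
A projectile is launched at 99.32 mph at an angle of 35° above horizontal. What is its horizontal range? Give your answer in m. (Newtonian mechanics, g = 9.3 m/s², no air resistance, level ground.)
R = v₀² sin(2θ) / g (with unit conversion) = 199.2 m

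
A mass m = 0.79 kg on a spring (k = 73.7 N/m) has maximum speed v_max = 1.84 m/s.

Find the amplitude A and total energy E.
½mv²_max = ½kA² → A = v_max√(m/k) = 1.84×√(0.79/73.7) = 0.1905 m = 19.05 cm
E = ½mv²_max = ½×0.79×1.84² = 1.337 J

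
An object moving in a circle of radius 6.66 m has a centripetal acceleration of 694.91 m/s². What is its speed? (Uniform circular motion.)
v = √(a_c × r) = √(694.91 × 6.66) = 68.03 m/s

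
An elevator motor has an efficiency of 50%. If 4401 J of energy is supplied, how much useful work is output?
W_out = η × W_in = 0.5 × 4401 = 2200.5 J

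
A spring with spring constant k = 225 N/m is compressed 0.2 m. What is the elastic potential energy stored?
PE = ½kx² = ½×225×0.2² = 4.5 J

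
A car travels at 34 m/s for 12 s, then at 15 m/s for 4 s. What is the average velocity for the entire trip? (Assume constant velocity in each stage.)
d₁ = v₁t₁ = 34 × 12 = 408 m
d₂ = v₂t₂ = 15 × 4 = 60 m
d_total = 468 m, t_total = 16 s
v_avg = d_total/t_total = 468/16 = 29.25 m/s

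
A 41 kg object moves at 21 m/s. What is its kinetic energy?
KE = ½mv² = ½×41×21² = 9040.5 J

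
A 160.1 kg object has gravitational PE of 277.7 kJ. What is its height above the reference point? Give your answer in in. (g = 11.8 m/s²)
PE = mgh → h = PE/(mg) = 2.777e+05 J / (160.1 kg × 11.8 m/s²) = 147 m = 5787.0 in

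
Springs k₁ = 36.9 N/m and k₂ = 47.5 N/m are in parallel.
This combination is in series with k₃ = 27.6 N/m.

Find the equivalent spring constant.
k₁₂ = k₁ + k₂ = 84.4 N/m (parallel)
1/k_eq = 1/k₁₂ + 1/k₃ → k_eq = 20.8 N/m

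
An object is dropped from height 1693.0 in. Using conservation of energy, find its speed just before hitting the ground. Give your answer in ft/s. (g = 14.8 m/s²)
mgh = ½mv² → v = √(2gh) = √(2×14.8×43) = 35.68 m/s = 117.1 ft/s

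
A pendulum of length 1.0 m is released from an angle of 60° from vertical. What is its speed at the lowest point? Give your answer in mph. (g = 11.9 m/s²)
h = L(1 − cosθ) = 1.0×(1 − cos60°) = 0.5 m
v = √(2gh) = √(2×11.9×0.5) = 3.45 m/s = 7.717 mph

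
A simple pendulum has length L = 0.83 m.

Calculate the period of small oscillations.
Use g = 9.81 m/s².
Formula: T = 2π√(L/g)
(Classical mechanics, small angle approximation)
T = 2π√(L/g) = 2π√(0.83/9.81) = 1.828 s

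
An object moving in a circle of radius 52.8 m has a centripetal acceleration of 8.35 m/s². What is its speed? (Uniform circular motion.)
v = √(a_c × r) = √(8.35 × 52.8) = 21.0 m/s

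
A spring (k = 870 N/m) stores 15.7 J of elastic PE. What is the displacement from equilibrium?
PE = ½kx² → x = √(2PE/k) = √(2×15.7/870) = 0.19 m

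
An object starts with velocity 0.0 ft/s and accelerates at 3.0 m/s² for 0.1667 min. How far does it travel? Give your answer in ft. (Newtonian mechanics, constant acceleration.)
d = v₀t + ½at² (with unit conversion) = 492.3 ft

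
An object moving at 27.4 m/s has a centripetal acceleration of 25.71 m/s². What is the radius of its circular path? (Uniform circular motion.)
r = v²/a_c = 27.4²/25.71 = 29.2 m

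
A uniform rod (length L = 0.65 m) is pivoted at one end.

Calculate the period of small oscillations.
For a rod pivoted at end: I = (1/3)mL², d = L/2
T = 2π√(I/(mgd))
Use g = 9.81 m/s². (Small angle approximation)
I/m = (1/3)L² = 0.1408 m²; d = L/2 = 0.325 m
T = 2π√(I/(mgd)) = 2π√(0.1408/(9.81×0.325)) = 1.321 s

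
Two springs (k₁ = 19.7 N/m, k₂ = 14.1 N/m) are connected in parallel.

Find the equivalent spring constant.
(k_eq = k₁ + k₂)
k_eq = k₁ + k₂ = 19.7 + 14.1 = 33.8 N/m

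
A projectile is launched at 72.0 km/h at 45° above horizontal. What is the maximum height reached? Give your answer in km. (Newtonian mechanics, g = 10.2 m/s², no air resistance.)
H = v₀²sin²(θ)/(2g) (with unit conversion) = 0.009804 km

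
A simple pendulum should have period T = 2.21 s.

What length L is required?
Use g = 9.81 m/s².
T = 2π√(L/g) → L = g(T/2π)² = 9.81×(2.21/2π)² = 1.214 m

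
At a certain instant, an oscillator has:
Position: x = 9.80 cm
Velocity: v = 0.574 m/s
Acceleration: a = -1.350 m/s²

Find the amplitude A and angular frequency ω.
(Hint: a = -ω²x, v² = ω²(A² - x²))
a = −ω²x → ω = √(|a|/x) = √(1.35/0.098) = 3.712 rad/s
v² = ω²(A² − x²) → A = √(x² + v²/ω²) = √(0.098² + 0.574²/3.712²) = 0.1831 m = 18.31 cm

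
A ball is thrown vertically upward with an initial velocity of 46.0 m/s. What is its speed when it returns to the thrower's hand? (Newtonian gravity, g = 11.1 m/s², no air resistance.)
By conservation of energy, the ball returns at the same speed = 46.0 m/s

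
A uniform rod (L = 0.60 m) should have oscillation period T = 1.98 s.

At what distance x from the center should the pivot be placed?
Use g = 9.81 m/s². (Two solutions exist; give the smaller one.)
T = 2π√((L²/12 + x²)/(gx)). Let c = T²g/(4π²) = 0.9742.
x² − cx + L²/12 = 0 → x = (c − √(c² − L²/3))/2 = 0.03184 m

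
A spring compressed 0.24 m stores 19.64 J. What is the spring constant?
PE = ½kx² → k = 2PE/x² = 2×19.64/0.24² = 681.9 N/m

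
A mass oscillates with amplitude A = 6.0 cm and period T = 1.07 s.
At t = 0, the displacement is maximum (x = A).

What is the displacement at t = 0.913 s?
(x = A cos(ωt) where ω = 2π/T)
ω = 2π/T = 2π/1.07 = 5.872 rad/s
x = A cos(ωt) = 6.0×cos(5.872×0.913) = 3.626 cm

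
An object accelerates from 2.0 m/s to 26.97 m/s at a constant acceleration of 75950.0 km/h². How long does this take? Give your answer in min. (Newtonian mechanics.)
t = (v - v₀)/a (with unit conversion) = 0.07101 min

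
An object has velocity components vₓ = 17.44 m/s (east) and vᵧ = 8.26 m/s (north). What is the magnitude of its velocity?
|v| = √(vₓ² + vᵧ²) = √(17.44² + 8.26²) = √(372.381) = 19.3 m/s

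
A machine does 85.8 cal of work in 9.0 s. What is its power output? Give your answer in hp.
P = W/t = 359 J / 9 s = 39.89 W = 0.05349 hp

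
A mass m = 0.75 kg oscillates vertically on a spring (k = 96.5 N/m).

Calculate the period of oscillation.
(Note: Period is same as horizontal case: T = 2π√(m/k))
T = 2π√(m/k) = 2π√(0.75/96.5) = 0.5539 s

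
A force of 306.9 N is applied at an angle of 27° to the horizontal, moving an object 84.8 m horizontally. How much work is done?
W = Fd cosθ = 306.9×84.8×cos(27°) = 23189.0 J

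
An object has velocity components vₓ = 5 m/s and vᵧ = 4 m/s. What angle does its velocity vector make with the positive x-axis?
θ = arctan(vᵧ/vₓ) = arctan(4/5) = 38.66°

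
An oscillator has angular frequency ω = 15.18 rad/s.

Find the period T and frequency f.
T = 2π/ω = 2π/15.18 = 0.4139 s; f = ω/2π = 2.416 Hz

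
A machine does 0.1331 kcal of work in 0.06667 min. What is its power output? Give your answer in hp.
P = W/t = 556.9 J / 4 s = 139.2 W = 0.1867 hp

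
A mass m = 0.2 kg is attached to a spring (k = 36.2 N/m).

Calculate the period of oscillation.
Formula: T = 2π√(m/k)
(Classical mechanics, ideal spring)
T = 2π√(m/k) = 2π√(0.2/36.2) = 0.467 s; f = 1/T = 2.141 Hz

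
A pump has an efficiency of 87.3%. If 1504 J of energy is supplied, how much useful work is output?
W_out = η × W_in = 0.873 × 1504 = 1313.0 J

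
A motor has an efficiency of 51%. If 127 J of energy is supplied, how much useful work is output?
W_out = η × W_in = 0.51 × 127 = 64.77 J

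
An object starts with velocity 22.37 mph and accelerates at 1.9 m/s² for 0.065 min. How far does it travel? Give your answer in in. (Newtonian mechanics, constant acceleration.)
d = v₀t + ½at² (with unit conversion) = 2104.0 in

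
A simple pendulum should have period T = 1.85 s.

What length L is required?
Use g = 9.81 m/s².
T = 2π√(L/g) → L = g(T/2π)² = 9.81×(1.85/2π)² = 0.8505 m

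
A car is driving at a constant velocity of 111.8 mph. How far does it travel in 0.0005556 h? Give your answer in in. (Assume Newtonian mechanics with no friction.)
d = vt (with unit conversion) = 3936.0 in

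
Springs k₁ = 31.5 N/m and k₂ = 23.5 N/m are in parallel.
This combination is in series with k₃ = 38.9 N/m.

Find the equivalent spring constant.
k₁₂ = k₁ + k₂ = 55 N/m (parallel)
1/k_eq = 1/k₁₂ + 1/k₃ → k_eq = 22.78 N/m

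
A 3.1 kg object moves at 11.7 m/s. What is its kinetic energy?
KE = ½mv² = ½×3.1×11.7² = 212.1795 J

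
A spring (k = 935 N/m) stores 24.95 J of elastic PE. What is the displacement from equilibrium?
PE = ½kx² → x = √(2PE/k) = √(2×24.95/935) = 0.231 m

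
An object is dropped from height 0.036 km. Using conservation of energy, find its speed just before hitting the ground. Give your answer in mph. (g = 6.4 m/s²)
mgh = ½mv² → v = √(2gh) = √(2×6.4×36) = 21.47 m/s = 48.02 mph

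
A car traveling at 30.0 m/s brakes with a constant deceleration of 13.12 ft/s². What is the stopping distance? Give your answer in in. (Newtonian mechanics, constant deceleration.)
d = v₀² / (2a) (with unit conversion) = 4430.0 in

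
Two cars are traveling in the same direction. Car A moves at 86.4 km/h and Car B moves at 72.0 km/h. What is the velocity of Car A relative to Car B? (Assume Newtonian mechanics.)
v_rel = v_A - v_B = 86.4 - 72.0 = 14.4 km/h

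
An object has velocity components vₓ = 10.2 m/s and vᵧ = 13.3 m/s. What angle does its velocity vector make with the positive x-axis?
θ = arctan(vᵧ/vₓ) = arctan(13.3/10.2) = 52.51°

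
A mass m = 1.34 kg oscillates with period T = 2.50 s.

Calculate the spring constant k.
T = 2π√(m/k) → k = m(2π/T)² = 1.34×(2π/2.5)² = 8.464 N/m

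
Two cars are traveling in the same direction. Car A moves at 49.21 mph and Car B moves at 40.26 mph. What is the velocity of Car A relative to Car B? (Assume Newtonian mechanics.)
v_rel = v_A - v_B = 49.21 - 40.26 = 8.95 mph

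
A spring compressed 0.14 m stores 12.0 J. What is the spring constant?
PE = ½kx² → k = 2PE/x² = 2×12.0/0.14² = 1224.0 N/m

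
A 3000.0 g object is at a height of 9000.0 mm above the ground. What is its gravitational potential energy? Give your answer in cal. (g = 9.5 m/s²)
PE = mgh = 3 kg × 9.5 m/s² × 9 m = 256.5 J = 61.3 cal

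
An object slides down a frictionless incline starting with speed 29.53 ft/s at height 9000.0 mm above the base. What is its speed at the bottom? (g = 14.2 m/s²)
½mv₀² + mgh = ½mv² → v = √(v₀² + 2gh) = √(9.001² + 2×14.2×9) = 18.35 m/s = 60.19 ft/s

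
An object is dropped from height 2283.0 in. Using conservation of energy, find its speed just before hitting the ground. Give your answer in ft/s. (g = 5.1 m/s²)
mgh = ½mv² → v = √(2gh) = √(2×5.1×57.99) = 24.32 m/s = 79.79 ft/s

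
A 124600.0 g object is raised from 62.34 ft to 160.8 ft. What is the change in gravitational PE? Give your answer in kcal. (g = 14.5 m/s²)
ΔPE = mg(h₂ − h₁) = 124.6 kg × 14.5 m/s² × (49.01 − 19) m = 5.422e+04 J = 12.96 kcal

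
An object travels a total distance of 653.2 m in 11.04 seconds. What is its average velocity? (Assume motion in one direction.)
v_avg = Δd / Δt = 653.2 / 11.04 = 59.17 m/s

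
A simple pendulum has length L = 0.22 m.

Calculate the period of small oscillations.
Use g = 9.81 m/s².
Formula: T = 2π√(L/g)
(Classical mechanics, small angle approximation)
T = 2π√(L/g) = 2π√(0.22/9.81) = 0.9409 s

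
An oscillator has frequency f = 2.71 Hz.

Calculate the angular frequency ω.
ω = 2πf = 2π×2.71 = 17.03 rad/s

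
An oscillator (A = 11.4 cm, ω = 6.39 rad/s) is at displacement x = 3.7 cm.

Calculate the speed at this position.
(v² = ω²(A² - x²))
v = ω√(A² − x²) = 6.39×√(0.114² − 0.037²) = 0.689 m/s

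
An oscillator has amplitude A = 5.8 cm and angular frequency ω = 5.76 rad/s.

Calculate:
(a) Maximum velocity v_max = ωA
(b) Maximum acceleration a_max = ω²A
v_max = ωA = 5.76×0.058 = 0.3341 m/s
a_max = ω²A = 5.76²×0.058 = 1.924 m/s²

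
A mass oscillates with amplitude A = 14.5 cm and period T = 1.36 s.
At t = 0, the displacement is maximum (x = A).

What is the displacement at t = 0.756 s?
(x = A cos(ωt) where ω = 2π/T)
ω = 2π/T = 2π/1.36 = 4.62 rad/s
x = A cos(ωt) = 14.5×cos(4.62×0.756) = -13.62 cm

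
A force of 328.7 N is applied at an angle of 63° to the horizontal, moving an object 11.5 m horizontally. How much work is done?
W = Fd cosθ = 328.7×11.5×cos(63°) = 1716.1 J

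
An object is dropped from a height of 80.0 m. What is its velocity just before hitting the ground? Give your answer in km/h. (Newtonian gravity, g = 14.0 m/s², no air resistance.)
v = √(2gh) (with unit conversion) = 170.4 km/h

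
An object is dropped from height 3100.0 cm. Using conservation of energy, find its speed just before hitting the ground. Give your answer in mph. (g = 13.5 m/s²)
mgh = ½mv² → v = √(2gh) = √(2×13.5×31) = 28.93 m/s = 64.72 mph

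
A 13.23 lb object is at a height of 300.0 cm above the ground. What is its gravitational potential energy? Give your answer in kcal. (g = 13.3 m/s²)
PE = mgh = 6.001 kg × 13.3 m/s² × 3 m = 239.4 J = 0.05723 kcal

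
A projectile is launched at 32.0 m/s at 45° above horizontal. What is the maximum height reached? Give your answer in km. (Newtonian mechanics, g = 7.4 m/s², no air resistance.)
H = v₀²sin²(θ)/(2g) (with unit conversion) = 0.03459 km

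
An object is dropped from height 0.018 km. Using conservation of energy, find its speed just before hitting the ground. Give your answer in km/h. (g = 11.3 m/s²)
mgh = ½mv² → v = √(2gh) = √(2×11.3×18) = 20.17 m/s = 72.61 km/h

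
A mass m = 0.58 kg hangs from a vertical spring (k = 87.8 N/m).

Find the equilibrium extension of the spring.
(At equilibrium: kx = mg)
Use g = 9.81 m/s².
x_eq = mg/k = 0.58×9.81/87.8 = 0.0648 m = 6.48 cm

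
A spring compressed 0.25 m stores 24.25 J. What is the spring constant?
PE = ½kx² → k = 2PE/x² = 2×24.25/0.25² = 776.0 N/m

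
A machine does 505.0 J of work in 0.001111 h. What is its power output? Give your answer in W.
P = W/t = 505 J / 4 s = 126.3 W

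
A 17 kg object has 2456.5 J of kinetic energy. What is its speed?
KE = ½mv² → v = √(2KE/m) = √(2×2456.5/17) = 17.0 m/s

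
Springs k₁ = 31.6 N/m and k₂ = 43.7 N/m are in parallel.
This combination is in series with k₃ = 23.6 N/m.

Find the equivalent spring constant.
k₁₂ = k₁ + k₂ = 75.3 N/m (parallel)
1/k_eq = 1/k₁₂ + 1/k₃ → k_eq = 17.97 N/m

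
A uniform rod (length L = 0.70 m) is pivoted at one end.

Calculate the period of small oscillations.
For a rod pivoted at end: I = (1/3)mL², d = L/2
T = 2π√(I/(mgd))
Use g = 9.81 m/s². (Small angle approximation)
I/m = (1/3)L² = 0.1633 m²; d = L/2 = 0.35 m
T = 2π√(I/(mgd)) = 2π√(0.1633/(9.81×0.35)) = 1.37 s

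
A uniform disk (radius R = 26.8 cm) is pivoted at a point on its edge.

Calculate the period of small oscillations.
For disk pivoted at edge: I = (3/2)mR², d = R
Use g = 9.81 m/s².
I/m = (3/2)R² = 0.1077 m²; d = R = 0.268 m
T = 2π√((3/2)R²/(gR)) = 2π√(3R/(2g)) = 1.272 s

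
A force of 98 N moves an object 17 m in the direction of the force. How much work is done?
W = Fd = 98×17 = 1666.0 J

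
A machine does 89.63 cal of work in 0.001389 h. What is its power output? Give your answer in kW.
P = W/t = 375 J / 5 s = 75 W = 0.075 kW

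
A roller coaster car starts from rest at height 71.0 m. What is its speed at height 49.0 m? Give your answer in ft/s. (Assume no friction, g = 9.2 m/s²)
mgh₁ = ½mv₂² + mgh₂ → v₂ = √(2g(h₁−h₂)) = √(2×9.2×(71−49)) = 20.12 m/s = 66.01 ft/s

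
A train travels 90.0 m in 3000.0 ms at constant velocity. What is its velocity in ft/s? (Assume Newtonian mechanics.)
v = d/t (with unit conversion) = 98.43 ft/s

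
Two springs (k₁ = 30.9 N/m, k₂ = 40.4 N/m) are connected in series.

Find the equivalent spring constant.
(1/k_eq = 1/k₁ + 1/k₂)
1/k_eq = 1/30.9 + 1/40.4 = 0.057115; k_eq = 17.51 N/m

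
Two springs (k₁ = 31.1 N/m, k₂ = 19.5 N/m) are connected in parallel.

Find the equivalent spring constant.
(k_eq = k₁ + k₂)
k_eq = k₁ + k₂ = 31.1 + 19.5 = 50.6 N/m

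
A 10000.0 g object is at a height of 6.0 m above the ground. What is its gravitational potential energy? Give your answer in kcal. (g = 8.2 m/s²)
PE = mgh = 10 kg × 8.2 m/s² × 6 m = 492 J = 0.1176 kcal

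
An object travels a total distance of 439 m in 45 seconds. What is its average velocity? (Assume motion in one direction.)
v_avg = Δd / Δt = 439 / 45 = 9.76 m/s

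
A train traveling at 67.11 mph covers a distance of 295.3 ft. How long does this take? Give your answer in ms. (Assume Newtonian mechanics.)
t = d/v (with unit conversion) = 3000.0 ms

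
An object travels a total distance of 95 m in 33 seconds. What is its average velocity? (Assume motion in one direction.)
v_avg = Δd / Δt = 95 / 33 = 2.88 m/s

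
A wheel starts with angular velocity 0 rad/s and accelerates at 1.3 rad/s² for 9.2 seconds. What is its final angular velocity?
ω = ω₀ + αt = 0 + 1.3 × 9.2 = 11.96 rad/s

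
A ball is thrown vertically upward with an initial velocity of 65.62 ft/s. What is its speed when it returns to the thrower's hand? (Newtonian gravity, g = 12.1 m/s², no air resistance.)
By conservation of energy, the ball returns at the same speed = 65.62 ft/s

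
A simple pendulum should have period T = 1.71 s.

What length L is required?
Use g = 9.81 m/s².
T = 2π√(L/g) → L = g(T/2π)² = 9.81×(1.71/2π)² = 0.7266 m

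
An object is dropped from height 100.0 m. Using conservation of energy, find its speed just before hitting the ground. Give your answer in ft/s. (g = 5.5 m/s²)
mgh = ½mv² → v = √(2gh) = √(2×5.5×100) = 33.17 m/s = 108.8 ft/s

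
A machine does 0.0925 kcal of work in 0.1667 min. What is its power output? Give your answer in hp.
P = W/t = 387 J / 10 s = 38.69 W = 0.05189 hp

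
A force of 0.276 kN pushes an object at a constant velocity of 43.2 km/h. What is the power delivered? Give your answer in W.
P = Fv = 276 N × 12 m/s = 3312 W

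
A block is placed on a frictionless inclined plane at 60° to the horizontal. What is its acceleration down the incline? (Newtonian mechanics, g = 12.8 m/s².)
a = g sin(θ) = 12.8 × sin(60°) = 12.8 × 0.866 = 11.09 m/s²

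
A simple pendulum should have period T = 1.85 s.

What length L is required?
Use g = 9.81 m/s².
T = 2π√(L/g) → L = g(T/2π)² = 9.81×(1.85/2π)² = 0.8505 m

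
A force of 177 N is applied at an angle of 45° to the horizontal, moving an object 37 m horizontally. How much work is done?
W = Fd cosθ = 177×37×cos(45°) = 4630.8 J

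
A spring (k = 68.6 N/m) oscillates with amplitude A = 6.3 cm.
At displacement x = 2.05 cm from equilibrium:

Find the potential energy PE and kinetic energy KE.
E_total = ½kA² = ½×68.6×(0.063)² = 0.1361 J
PE = ½kx² = ½×68.6×(0.0205)² = 0.01441 J
KE = E_total − PE = 0.1217 J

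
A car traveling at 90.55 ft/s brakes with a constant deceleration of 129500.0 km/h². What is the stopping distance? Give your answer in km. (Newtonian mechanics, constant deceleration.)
d = v₀² / (2a) (with unit conversion) = 0.03812 km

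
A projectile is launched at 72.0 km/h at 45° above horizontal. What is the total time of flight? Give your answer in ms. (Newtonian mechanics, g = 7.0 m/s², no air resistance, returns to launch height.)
T = 2v₀sin(θ)/g (with unit conversion) = 4041.0 ms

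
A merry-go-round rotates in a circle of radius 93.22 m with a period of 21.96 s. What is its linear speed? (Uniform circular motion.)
v = 2πr/T = 2π×93.22/21.96 = 26.67 m/s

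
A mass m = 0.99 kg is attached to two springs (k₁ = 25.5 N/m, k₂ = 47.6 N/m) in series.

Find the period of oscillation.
k_eq = k₁k₂/(k₁+k₂) = 16.6 N/m
T = 2π√(m/k_eq) = 2π√(0.99/16.6) = 1.534 s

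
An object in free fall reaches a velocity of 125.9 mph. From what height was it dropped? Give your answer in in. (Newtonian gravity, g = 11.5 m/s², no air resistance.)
h = v²/(2g) (with unit conversion) = 5422.0 in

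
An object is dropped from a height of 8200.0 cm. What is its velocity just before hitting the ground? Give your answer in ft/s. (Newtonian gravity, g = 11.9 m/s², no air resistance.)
v = √(2gh) (with unit conversion) = 144.9 ft/s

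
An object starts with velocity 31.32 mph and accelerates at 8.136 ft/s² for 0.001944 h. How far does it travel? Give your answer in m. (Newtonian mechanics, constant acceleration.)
d = v₀t + ½at² (with unit conversion) = 158.7 m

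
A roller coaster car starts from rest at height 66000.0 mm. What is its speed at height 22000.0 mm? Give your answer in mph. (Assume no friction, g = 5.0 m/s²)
mgh₁ = ½mv₂² + mgh₂ → v₂ = √(2g(h₁−h₂)) = √(2×5.0×(66−22)) = 20.98 m/s = 46.92 mph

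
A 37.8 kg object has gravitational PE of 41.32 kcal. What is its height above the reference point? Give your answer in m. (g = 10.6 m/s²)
PE = mgh → h = PE/(mg) = 1.729e+05 J / (37.8 kg × 10.6 m/s²) = 431.5 m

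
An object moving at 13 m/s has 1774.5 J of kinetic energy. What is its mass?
KE = ½mv² → m = 2KE/v² = 2×1774.5/13² = 21.0 kg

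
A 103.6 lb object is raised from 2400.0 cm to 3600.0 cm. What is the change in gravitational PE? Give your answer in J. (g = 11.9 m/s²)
ΔPE = mg(h₂ − h₁) = 46.99 kg × 11.9 m/s² × (36 − 24) m = 6710 J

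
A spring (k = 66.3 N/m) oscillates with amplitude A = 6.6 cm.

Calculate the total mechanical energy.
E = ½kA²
E = ½kA² = ½×66.3×(0.066)² = 0.1444 J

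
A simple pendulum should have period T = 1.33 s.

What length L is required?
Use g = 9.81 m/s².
T = 2π√(L/g) → L = g(T/2π)² = 9.81×(1.33/2π)² = 0.4396 m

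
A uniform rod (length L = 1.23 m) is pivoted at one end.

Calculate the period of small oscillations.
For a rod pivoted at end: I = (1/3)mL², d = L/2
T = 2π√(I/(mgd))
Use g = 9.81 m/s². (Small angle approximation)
I/m = (1/3)L² = 0.5043 m²; d = L/2 = 0.615 m
T = 2π√(I/(mgd)) = 2π√(0.5043/(9.81×0.615)) = 1.817 s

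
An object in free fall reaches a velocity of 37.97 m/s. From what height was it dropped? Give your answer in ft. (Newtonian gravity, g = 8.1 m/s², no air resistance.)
h = v²/(2g) (with unit conversion) = 292.0 ft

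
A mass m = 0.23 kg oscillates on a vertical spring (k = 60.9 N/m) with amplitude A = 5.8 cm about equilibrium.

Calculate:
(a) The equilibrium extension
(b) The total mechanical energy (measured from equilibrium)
x_eq = mg/k = 0.23×9.81/60.9 = 0.03705 m = 3.705 cm
E = ½kA² = ½×60.9×(0.058)² = 0.1024 J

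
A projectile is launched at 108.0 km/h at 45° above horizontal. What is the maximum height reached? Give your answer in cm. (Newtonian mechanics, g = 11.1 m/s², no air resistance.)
H = v₀²sin²(θ)/(2g) (with unit conversion) = 2027.0 cm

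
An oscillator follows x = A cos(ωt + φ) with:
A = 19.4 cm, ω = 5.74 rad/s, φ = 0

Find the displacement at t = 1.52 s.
x = A cos(ωt + φ) = 19.4×cos(5.74×1.52 + 0) = -14.84 cm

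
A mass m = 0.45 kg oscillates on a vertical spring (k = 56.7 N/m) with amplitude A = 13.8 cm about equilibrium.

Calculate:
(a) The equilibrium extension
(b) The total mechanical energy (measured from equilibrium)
x_eq = mg/k = 0.45×9.81/56.7 = 0.07786 m = 7.786 cm
E = ½kA² = ½×56.7×(0.138)² = 0.5399 J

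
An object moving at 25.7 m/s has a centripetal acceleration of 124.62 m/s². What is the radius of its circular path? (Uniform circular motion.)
r = v²/a_c = 25.7²/124.62 = 5.3 m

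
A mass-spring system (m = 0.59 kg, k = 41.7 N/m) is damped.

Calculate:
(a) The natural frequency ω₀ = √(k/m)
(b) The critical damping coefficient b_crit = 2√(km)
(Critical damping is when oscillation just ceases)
ω₀ = √(k/m) = √(41.7/0.59) = 8.407 rad/s
b_crit = 2√(km) = 2√(41.7×0.59) = 9.92 kg/s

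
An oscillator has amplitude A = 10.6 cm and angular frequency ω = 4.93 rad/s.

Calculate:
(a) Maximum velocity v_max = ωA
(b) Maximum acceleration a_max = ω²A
v_max = ωA = 4.93×0.106 = 0.5226 m/s
a_max = ω²A = 4.93²×0.106 = 2.576 m/s²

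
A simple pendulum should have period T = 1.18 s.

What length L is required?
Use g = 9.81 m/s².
T = 2π√(L/g) → L = g(T/2π)² = 9.81×(1.18/2π)² = 0.346 m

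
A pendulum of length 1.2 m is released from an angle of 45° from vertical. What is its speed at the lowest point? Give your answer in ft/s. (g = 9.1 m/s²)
h = L(1 − cosθ) = 1.2×(1 − cos45°) = 0.3515 m
v = √(2gh) = √(2×9.1×0.3515) = 2.529 m/s = 8.298 ft/s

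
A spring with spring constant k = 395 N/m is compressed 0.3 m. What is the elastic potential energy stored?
PE = ½kx² = ½×395×0.3² = 17.77 J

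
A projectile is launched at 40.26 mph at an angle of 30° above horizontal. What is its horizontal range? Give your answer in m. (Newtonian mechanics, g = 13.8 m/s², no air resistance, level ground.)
R = v₀² sin(2θ) / g (with unit conversion) = 20.33 m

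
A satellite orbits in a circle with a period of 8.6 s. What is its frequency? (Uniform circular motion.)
f = 1/T = 1/8.6 = 0.1163 Hz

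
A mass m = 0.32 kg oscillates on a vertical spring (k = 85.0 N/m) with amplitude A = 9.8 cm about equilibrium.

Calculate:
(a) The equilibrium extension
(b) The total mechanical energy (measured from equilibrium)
x_eq = mg/k = 0.32×9.81/85.0 = 0.03693 m = 3.693 cm
E = ½kA² = ½×85.0×(0.098)² = 0.4082 J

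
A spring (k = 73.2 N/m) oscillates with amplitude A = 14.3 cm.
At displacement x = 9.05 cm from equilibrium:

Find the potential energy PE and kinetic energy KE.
E_total = ½kA² = ½×73.2×(0.143)² = 0.7484 J
PE = ½kx² = ½×73.2×(0.0905)² = 0.2998 J
KE = E_total − PE = 0.4487 J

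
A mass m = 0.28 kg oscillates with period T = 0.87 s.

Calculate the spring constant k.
T = 2π√(m/k) → k = m(2π/T)² = 0.28×(2π/0.87)² = 14.6 N/m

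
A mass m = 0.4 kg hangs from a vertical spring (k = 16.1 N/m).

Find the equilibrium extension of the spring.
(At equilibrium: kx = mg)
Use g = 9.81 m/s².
x_eq = mg/k = 0.4×9.81/16.1 = 0.2437 m = 24.37 cm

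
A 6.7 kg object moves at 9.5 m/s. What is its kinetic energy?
KE = ½mv² = ½×6.7×9.5² = 302.3375 J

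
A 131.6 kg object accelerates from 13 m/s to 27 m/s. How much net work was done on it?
W_net = ΔKE = ½m(v₂² − v₁²) = ½×131.6×(27² − 13²) = 36848.0 J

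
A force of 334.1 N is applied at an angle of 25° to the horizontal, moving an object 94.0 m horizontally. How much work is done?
W = Fd cosθ = 334.1×94.0×cos(25°) = 28463.0 J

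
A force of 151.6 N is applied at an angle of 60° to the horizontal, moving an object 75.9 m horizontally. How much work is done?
W = Fd cosθ = 151.6×75.9×cos(60°) = 5753.2 J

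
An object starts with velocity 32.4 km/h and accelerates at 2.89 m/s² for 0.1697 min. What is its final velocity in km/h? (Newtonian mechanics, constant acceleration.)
v = v₀ + at (with unit conversion) = 138.3 km/h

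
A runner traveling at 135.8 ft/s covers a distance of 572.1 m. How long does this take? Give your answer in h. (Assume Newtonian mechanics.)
t = d/v (with unit conversion) = 0.003839 h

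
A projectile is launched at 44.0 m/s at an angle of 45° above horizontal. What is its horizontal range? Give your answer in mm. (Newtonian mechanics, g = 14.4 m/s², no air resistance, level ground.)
R = v₀² sin(2θ) / g (with unit conversion) = 134400.0 mm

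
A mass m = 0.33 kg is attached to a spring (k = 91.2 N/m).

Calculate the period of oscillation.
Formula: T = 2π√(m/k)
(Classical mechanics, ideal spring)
T = 2π√(m/k) = 2π√(0.33/91.2) = 0.378 s; f = 1/T = 2.646 Hz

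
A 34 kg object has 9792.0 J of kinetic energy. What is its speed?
KE = ½mv² → v = √(2KE/m) = √(2×9792.0/34) = 24.0 m/s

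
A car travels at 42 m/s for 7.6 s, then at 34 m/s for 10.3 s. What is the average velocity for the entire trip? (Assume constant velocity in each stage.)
d₁ = v₁t₁ = 42 × 7.6 = 319.2 m
d₂ = v₂t₂ = 34 × 10.3 = 350.2 m
d_total = 669.4 m, t_total = 17.9 s
v_avg = d_total/t_total = 669.4/17.9 = 37.4 m/s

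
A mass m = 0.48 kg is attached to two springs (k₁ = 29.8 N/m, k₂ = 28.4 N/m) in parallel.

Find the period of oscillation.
k_eq = k₁+k₂ = 58.2 N/m
T = 2π√(m/k_eq) = 2π√(0.48/58.2) = 0.5706 s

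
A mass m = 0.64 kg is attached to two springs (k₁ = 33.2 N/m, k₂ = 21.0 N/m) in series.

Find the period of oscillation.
k_eq = k₁k₂/(k₁+k₂) = 12.86 N/m
T = 2π√(m/k_eq) = 2π√(0.64/12.86) = 1.401 s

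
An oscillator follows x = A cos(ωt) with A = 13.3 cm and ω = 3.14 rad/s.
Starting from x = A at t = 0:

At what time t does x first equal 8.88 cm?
cos(ωt) = x/A = 8.88/13.3 = 0.6677
ωt = arccos(0.6677) = 0.8397 rad
t = 0.8397/3.14 = 0.2674 s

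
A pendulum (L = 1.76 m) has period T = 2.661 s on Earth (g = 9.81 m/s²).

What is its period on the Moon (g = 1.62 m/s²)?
T = 2π√(L/g), so T_moon/T_earth = √(g_earth/g_moon)
T_moon = 2π√(1.76/1.62) = 6.549 s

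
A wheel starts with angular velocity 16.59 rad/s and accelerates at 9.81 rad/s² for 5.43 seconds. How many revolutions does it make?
θ = ω₀t + ½αt² = 16.59×5.43 + ½×9.81×5.43² = 234.71 rad
Revolutions = θ/(2π) = 234.71/(2π) = 37.35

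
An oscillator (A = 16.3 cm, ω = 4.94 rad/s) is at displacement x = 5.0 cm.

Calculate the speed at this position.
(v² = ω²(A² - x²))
v = ω√(A² − x²) = 4.94×√(0.163² − 0.05²) = 0.7664 m/s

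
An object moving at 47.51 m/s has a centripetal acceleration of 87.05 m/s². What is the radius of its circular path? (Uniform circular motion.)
r = v²/a_c = 47.51²/87.05 = 25.93 m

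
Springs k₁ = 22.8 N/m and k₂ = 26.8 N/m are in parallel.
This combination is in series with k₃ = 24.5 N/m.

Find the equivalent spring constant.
k₁₂ = k₁ + k₂ = 49.6 N/m (parallel)
1/k_eq = 1/k₁₂ + 1/k₃ → k_eq = 16.4 N/m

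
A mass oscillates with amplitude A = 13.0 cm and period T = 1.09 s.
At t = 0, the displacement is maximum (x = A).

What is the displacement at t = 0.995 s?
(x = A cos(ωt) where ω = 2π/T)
ω = 2π/T = 2π/1.09 = 5.764 rad/s
x = A cos(ωt) = 13.0×cos(5.764×0.995) = 11.1 cm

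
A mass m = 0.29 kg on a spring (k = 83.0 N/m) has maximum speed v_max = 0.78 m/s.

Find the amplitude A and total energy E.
½mv²_max = ½kA² → A = v_max√(m/k) = 0.78×√(0.29/83.0) = 0.04611 m = 4.611 cm
E = ½mv²_max = ½×0.29×0.78² = 0.08822 J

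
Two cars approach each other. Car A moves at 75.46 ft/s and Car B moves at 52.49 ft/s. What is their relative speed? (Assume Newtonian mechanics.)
v_rel = v_A + v_B = 75.46 + 52.49 = 128.0 ft/s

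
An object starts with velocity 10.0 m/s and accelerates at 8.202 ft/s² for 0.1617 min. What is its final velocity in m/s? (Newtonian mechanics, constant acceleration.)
v = v₀ + at (with unit conversion) = 34.25 m/s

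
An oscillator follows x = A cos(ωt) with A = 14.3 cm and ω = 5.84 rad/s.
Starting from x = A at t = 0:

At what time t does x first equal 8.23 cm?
cos(ωt) = x/A = 8.23/14.3 = 0.5755
ωt = arccos(0.5755) = 0.9576 rad
t = 0.9576/5.84 = 0.164 s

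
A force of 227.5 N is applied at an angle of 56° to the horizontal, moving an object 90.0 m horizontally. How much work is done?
W = Fd cosθ = 227.5×90.0×cos(56°) = 11449.0 J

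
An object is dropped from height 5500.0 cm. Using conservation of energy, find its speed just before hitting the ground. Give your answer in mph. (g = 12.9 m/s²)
mgh = ½mv² → v = √(2gh) = √(2×12.9×55) = 37.67 m/s = 84.26 mph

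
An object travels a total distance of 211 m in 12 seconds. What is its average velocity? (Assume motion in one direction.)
v_avg = Δd / Δt = 211 / 12 = 17.58 m/s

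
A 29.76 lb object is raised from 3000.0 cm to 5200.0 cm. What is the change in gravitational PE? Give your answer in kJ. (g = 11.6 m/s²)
ΔPE = mg(h₂ − h₁) = 13.5 kg × 11.6 m/s² × (52 − 30) m = 3445 J = 3.445 kJ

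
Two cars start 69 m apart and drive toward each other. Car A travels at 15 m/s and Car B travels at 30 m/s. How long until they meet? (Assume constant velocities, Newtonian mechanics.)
Combined speed: v_combined = 15 + 30 = 45 m/s
Time to meet: t = d/45 = 69/45 = 1.53 s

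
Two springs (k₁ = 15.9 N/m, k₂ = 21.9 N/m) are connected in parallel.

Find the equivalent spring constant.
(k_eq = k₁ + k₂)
k_eq = k₁ + k₂ = 15.9 + 21.9 = 37.8 N/m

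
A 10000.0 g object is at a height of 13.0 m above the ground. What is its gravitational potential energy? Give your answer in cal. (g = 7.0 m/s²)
PE = mgh = 10 kg × 7.0 m/s² × 13 m = 910 J = 217.5 cal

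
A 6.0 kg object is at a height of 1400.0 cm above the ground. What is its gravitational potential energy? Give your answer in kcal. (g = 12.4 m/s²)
PE = mgh = 6 kg × 12.4 m/s² × 14 m = 1042 J = 0.2489 kcal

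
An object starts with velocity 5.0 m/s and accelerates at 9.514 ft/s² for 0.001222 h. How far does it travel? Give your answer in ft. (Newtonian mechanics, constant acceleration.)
d = v₀t + ½at² (with unit conversion) = 164.2 ft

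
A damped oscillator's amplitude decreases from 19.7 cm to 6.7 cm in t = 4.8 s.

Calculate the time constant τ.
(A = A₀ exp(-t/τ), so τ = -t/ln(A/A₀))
A/A₀ = 6.7/19.7 = 0.3401; ln(A/A₀) = -1.079
τ = −t/ln(A/A₀) = −4.8/-1.079 = 4.451 s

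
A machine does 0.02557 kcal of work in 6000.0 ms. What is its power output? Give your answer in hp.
P = W/t = 107 J / 6 s = 17.83 W = 0.02391 hp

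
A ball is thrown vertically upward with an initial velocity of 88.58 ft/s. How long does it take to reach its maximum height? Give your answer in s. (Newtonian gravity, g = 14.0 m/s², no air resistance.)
t_up = v₀/g (with unit conversion) = 1.929 s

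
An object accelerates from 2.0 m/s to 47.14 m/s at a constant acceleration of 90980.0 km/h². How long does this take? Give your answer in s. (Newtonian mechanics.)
t = (v - v₀)/a (with unit conversion) = 6.43 s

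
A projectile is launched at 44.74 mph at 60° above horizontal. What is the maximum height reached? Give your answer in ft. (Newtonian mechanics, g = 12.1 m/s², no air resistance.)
H = v₀²sin²(θ)/(2g) (with unit conversion) = 40.67 ft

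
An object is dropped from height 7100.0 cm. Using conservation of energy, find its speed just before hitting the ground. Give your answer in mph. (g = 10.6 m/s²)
mgh = ½mv² → v = √(2gh) = √(2×10.6×71) = 38.8 m/s = 86.79 mph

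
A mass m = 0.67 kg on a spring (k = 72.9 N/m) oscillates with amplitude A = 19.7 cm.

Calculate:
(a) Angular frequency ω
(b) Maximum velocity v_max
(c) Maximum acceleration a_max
ω = √(k/m) = √(72.9/0.67) = 10.43 rad/s
v_max = ωA = 10.43×0.197 = 2.055 m/s
a_max = ω²A = 10.43²×0.197 = 21.43 m/s²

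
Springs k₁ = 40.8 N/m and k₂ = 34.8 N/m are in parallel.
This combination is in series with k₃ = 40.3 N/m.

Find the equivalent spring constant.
k₁₂ = k₁ + k₂ = 75.6 N/m (parallel)
1/k_eq = 1/k₁₂ + 1/k₃ → k_eq = 26.29 N/m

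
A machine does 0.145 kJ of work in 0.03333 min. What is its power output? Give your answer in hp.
P = W/t = 145 J / 2 s = 72.51 W = 0.09723 hp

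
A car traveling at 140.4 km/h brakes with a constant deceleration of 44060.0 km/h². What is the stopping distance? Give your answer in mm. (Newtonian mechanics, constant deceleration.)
d = v₀² / (2a) (with unit conversion) = 223700.0 mm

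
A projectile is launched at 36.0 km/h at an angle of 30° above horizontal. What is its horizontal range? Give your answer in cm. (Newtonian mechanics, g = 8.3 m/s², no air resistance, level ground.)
R = v₀² sin(2θ) / g (with unit conversion) = 1043.0 cm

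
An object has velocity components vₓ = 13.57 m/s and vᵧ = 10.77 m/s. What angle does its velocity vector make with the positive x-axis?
θ = arctan(vᵧ/vₓ) = arctan(10.77/13.57) = 38.44°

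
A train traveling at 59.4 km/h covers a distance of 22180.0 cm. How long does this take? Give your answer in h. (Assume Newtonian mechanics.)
t = d/v (with unit conversion) = 0.003734 h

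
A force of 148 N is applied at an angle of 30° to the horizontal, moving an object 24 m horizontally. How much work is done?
W = Fd cosθ = 148×24×cos(30°) = 3076.1 J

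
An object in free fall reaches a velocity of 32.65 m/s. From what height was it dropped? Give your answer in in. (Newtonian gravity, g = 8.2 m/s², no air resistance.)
h = v²/(2g) (with unit conversion) = 2559.0 in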